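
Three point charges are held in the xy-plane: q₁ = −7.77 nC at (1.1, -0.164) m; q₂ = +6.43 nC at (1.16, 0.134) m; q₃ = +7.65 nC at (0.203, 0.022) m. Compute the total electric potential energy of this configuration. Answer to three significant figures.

-1.60×10⁻⁶ J

The work to assemble the configuration equals its total potential energy, U = Σ kqᵢqⱼ/rᵢⱼ over all pairs.
Pair separations: r₁₂ = 0.304 m, r₁₃ = 0.916 m, r₂₃ = 0.964 m.
U = (-1.48×10⁻⁶) + (-5.83×10⁻⁷) + (4.59×10⁻⁷) = -1.60×10⁻⁶ J.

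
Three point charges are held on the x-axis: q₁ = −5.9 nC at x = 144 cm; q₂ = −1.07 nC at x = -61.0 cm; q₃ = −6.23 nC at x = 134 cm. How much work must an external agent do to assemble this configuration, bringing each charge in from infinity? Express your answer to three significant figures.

The work to assemble the configuration equals its total potential energy, U = Σ kqᵢqⱼ/rᵢⱼ over all pairs.
Pair separations: r₁₂ = 2.05 m, r₁₃ = 0.100 m, r₂₃ = 1.95 m.
U = (2.77×10⁻⁸) + (3.30×10⁻⁶) + (3.07×10⁻⁸) = 3.36×10⁻⁶ J.

3.36×10⁻⁶ J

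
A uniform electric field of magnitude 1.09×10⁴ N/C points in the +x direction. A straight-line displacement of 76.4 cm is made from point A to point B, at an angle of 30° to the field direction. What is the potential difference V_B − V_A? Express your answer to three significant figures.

-7210 V

Only the component of displacement along E changes the potential: ΔV = −E·d·cosθ.
ΔV = −(1.09×10⁴ V/m)(0.764 m)cos30° = -7210 V.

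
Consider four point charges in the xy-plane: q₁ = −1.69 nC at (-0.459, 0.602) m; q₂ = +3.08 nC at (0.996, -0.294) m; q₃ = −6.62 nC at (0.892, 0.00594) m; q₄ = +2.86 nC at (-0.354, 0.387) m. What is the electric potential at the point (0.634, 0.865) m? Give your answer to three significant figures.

-33.6 V

The total potential is the scalar sum of each charge's contribution, V = Σ kqᵢ/rᵢ.
Distances from the field point to each charge: r₁ = 1.12 m, r₂ = 1.21 m, r₃ = 0.897 m, r₄ = 1.10 m.
V = k[(-1.69×10⁻⁹)/(1.12) + (3.08×10⁻⁹)/(1.21) + (-6.62×10⁻⁹)/(0.897) + (2.86×10⁻⁹)/(1.10)] = -33.6 V.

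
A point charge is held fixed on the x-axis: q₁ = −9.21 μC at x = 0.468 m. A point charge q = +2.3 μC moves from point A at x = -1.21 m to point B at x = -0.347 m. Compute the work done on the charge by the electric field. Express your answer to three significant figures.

0.120 J

The work done by the electric force is W_field = −ΔU = −q(V_B − V_A) = q(V_A − V_B).
At A: distance to the source charge is 1.68 m; V_A = kq₁/r = -4.93×10⁴ V.
At B: distance to the source charge is 0.815 m; V_B = kq₁/r = -1.02×10⁵ V.
ΔV = V_B − V_A = -5.22×10⁴ V.
W_field = −qΔV = −(2.30×10⁻⁶ C)(-5.22×10⁴ V) = 0.120 J.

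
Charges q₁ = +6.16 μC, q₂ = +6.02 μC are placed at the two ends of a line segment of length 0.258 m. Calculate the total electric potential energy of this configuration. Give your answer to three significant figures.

1.29 J

The work to assemble the configuration equals its total potential energy, U = Σ kqᵢqⱼ/rᵢⱼ over all pairs.
The separation is r = 0.258 m.
U = (1.29) = 1.29 J.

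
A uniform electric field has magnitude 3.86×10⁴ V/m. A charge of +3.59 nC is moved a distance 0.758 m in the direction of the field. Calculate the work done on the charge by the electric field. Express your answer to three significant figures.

1.05×10⁻⁴ J

The potential change for a displacement 0.758 m in the direction of the field is ΔV = −Ed = -2.93×10⁴ V.
W_field = −qΔV = 1.05×10⁻⁴ J.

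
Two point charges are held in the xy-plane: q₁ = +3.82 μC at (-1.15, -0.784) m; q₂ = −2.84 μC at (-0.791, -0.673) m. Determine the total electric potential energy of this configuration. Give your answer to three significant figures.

The work to assemble the configuration equals its total potential energy, U = Σ kqᵢqⱼ/rᵢⱼ over all pairs.
Pair separations: r₁₂ = 0.376 m.
U = (-0.260) = -0.260 J.

-0.260 J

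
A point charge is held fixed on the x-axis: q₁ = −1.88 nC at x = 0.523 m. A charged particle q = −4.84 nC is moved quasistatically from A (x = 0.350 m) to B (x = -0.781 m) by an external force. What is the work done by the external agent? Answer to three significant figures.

For quasistatic motion the external work equals the change in potential energy: W_ext = qΔV = q(V_B − V_A).
At A: distance to the source charge is 0.173 m; V_A = kq₁/r = -97.7 V.
At B: distance to the source charge is 1.30 m; V_B = kq₁/r = -13.0 V.
ΔV = V_B − V_A = 84.7 V.
W_ext = qΔV = (-4.84×10⁻⁹ C)(84.7 V) = -4.10×10⁻⁷ J.

-4.10×10⁻⁷ J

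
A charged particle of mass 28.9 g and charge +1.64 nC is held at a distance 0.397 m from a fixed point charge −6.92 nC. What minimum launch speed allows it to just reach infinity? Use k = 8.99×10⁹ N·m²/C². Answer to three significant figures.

To just escape, total mechanical energy must reach zero at infinity: ½mv²_min + U = 0, so ½mv²_min = −U = |kQq|/r.
|U| = |kQq|/r = (8.99×10⁹ N·m²/C²)(6.92×10⁻⁹)(1.64×10⁻⁹)/(0.397) = 2.57×10⁻⁷ J.
v_min = √(2|U|/m) = √(2·2.57×10⁻⁷/0.0289) = 4.22×10⁻³ m/s.

4.22×10⁻³ m/s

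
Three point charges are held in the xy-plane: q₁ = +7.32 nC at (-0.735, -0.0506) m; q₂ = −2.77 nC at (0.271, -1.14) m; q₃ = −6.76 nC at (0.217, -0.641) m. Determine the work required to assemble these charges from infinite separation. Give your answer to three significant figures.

-1.85×10⁻⁷ J

The assembly work is the sum of pairwise potential energies, U = Σ_{i<j} kqᵢqⱼ/rᵢⱼ.
Pair separations: r₁₂ = 1.48 m, r₁₃ = 1.12 m, r₂₃ = 0.502 m.
U = (-1.23×10⁻⁷) + (-3.97×10⁻⁷) + (3.35×10⁻⁷) = -1.85×10⁻⁷ J.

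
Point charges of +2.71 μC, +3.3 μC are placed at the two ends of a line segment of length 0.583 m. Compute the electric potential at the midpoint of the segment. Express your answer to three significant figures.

1.85×10⁵ V

Electric potential is a scalar, so the contributions from each charge add algebraically: V = Σ kqᵢ/rᵢ.
Each charge is 0.291 m from the midpoint.
V = k[(2.71×10⁻⁶)/(0.291) + (3.30×10⁻⁶)/(0.291)] = 1.85×10⁵ V.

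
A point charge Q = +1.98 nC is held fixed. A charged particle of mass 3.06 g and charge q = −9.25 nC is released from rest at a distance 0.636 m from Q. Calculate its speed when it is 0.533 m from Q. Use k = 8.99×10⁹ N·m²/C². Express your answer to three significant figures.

Only the electrostatic force acts, so mechanical energy is conserved: ½mv² = U₁ − U₂ = kQq(1/r₁ − 1/r₂).
U₁ − U₂ = (8.99×10⁹ N·m²/C²)(1.98×10⁻⁹ C)(-9.25×10⁻⁹ C)(1/0.636 − 1/0.533) = 5.00×10⁻⁸ J.
v = √(2·5.00×10⁻⁸/3.06×10⁻³) = 5.72×10⁻³ m/s.

5.72×10⁻³ m/s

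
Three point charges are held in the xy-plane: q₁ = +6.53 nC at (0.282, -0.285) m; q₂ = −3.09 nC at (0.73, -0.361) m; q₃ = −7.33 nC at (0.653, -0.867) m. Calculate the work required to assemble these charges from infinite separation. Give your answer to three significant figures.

-6.25×10⁻⁷ J

The work to assemble the configuration equals its total potential energy, U = Σ kqᵢqⱼ/rᵢⱼ over all pairs.
Pair separations: r₁₂ = 0.454 m, r₁₃ = 0.690 m, r₂₃ = 0.512 m.
U = (-3.99×10⁻⁷) + (-6.23×10⁻⁷) + (3.98×10⁻⁷) = -6.25×10⁻⁷ J.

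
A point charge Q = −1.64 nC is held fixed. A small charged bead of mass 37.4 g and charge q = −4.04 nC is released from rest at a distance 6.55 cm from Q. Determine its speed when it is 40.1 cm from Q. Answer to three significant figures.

Only the electrostatic force acts, so mechanical energy is conserved: ½mv² = U₁ − U₂ = kQq(1/r₁ − 1/r₂).
U₁ − U₂ = (8.99×10⁹ N·m²/C²)(-1.64×10⁻⁹ C)(-4.04×10⁻⁹ C)(1/0.0655 − 1/0.401) = 7.61×10⁻⁷ J.
v = √(2·7.61×10⁻⁷/0.0374) = 6.38×10⁻³ m/s.

6.38×10⁻³ m/s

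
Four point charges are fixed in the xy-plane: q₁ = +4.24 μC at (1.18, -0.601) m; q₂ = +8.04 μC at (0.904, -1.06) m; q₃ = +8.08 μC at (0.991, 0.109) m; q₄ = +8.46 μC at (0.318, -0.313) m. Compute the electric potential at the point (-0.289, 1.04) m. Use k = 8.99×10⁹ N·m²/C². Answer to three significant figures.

Electric potential is a scalar, so the contributions from each charge add algebraically: V = Σ kqᵢ/rᵢ.
Distances from the field point to each charge: r₁ = 2.20 m, r₂ = 2.42 m, r₃ = 1.58 m, r₄ = 1.48 m.
V = k[(4.24×10⁻⁶)/(2.20) + (8.04×10⁻⁶)/(2.42) + (8.08×10⁻⁶)/(1.58) + (8.46×10⁻⁶)/(1.48)] = 1.44×10⁵ V.

1.44×10⁵ V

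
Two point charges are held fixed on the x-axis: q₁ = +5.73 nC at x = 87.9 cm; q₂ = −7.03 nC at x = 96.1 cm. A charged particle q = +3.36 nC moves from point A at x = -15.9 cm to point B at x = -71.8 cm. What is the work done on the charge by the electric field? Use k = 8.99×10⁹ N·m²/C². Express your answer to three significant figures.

The work done by the electric force is W_field = −ΔU = −q(V_B − V_A) = q(V_A − V_B).
At A: distances to the source charges are 1.04 m, 1.12 m; V_A = Σ kqᵢ/rᵢ = -6.80 V.
At B: distances to the source charges are 1.60 m, 1.68 m; V_B = Σ kqᵢ/rᵢ = -5.39 V.
ΔV = V_B − V_A = 1.42 V.
W_field = −qΔV = −(3.36×10⁻⁹ C)(1.42 V) = -4.76×10⁻⁹ J.

-4.76×10⁻⁹ J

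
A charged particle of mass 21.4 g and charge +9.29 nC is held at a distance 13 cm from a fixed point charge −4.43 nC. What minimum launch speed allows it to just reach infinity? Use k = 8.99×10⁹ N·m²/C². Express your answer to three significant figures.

0.0163 m/s

To just escape, total mechanical energy must reach zero at infinity: ½mv²_min + U = 0, so ½mv²_min = −U = |kQq|/r.
|U| = |kQq|/r = (8.99×10⁹ N·m²/C²)(4.43×10⁻⁹)(9.29×10⁻⁹)/(0.130) = 2.85×10⁻⁶ J.
v_min = √(2|U|/m) = √(2·2.85×10⁻⁶/0.0214) = 0.0163 m/s.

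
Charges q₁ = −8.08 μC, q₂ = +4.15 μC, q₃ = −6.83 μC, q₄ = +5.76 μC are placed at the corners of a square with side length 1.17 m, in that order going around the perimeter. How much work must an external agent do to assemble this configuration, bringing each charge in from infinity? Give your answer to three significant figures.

-0.706 J

The assembly work is the sum of pairwise potential energies, U = Σ_{i<j} kqᵢqⱼ/rᵢⱼ.
The four side pairs have separation 1.17 m and the two diagonal pairs 1.65 m.
Summing all 6 pair terms gives U = -0.706 J.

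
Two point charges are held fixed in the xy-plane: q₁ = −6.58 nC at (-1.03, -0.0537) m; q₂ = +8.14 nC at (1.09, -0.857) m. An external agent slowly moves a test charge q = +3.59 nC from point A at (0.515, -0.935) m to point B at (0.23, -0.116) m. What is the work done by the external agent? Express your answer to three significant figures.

For quasistatic motion the external work equals the change in potential energy: W_ext = qΔV = q(V_B − V_A).
At A: distances to the source charges are 1.78 m, 0.580 m; V_A = Σ kqᵢ/rᵢ = 92.9 V.
At B: distances to the source charges are 1.26 m, 1.14 m; V_B = Σ kqᵢ/rᵢ = 17.6 V.
ΔV = V_B − V_A = -75.3 V.
W_ext = qΔV = (3.59×10⁻⁹ C)(-75.3 V) = -2.70×10⁻⁷ J.

-2.70×10⁻⁷ J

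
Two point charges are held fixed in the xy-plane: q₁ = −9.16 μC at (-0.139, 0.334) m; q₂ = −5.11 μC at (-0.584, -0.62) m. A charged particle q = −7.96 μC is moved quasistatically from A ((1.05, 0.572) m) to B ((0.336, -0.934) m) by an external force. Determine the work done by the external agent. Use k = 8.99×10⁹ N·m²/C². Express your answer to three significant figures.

For quasistatic motion the external work equals the change in potential energy: W_ext = qΔV = q(V_B − V_A).
At A: distances to the source charges are 1.21 m, 2.02 m; V_A = Σ kqᵢ/rᵢ = -9.06×10⁴ V.
At B: distances to the source charges are 1.35 m, 0.972 m; V_B = Σ kqᵢ/rᵢ = -1.08×10⁵ V.
ΔV = V_B − V_A = -1.74×10⁴ V.
W_ext = qΔV = (-7.96×10⁻⁶ C)(-1.74×10⁴ V) = 0.139 J.

0.139 J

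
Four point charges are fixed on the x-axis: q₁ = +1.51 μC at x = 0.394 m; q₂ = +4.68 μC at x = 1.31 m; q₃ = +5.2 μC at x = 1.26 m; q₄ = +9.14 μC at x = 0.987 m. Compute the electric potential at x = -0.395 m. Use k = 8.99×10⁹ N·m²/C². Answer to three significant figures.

1.30×10⁵ V

The total potential is the scalar sum of each charge's contribution, V = Σ kqᵢ/rᵢ.
Distances from the field point to each charge: r₁ = 0.789 m, r₂ = 1.71 m, r₃ = 1.66 m, r₄ = 1.38 m.
V = k[(1.51×10⁻⁶)/(0.789) + (4.68×10⁻⁶)/(1.71) + (5.20×10⁻⁶)/(1.66) + (9.14×10⁻⁶)/(1.38)] = 1.30×10⁵ V.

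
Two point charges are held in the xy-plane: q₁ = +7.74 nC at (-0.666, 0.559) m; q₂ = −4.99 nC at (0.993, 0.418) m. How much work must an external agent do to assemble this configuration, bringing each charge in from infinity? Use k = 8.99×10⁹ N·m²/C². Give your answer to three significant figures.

-2.09×10⁻⁷ J

The assembly work is the sum of pairwise potential energies, U = Σ_{i<j} kqᵢqⱼ/rᵢⱼ.
Pair separations: r₁₂ = 1.66 m.
U = (-2.09×10⁻⁷) = -2.09×10⁻⁷ J.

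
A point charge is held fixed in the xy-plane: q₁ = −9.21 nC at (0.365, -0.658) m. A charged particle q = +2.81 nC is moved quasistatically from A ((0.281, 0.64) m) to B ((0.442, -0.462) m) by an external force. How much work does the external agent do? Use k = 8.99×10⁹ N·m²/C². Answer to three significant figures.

For quasistatic motion the external work equals the change in potential energy: W_ext = qΔV = q(V_B − V_A).
At A: distance to the source charge is 1.30 m; V_A = kq₁/r = -63.7 V.
At B: distance to the source charge is 0.211 m; V_B = kq₁/r = -393 V.
ΔV = V_B − V_A = -330 V.
W_ext = qΔV = (2.81×10⁻⁹ C)(-330 V) = -9.26×10⁻⁷ J.

-9.26×10⁻⁷ J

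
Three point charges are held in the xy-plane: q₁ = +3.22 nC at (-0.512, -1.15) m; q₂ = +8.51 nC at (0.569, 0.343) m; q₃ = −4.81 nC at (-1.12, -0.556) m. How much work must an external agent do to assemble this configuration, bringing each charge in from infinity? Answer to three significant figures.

-2.22×10⁻⁷ J

The assembly work is the sum of pairwise potential energies, U = Σ_{i<j} kqᵢqⱼ/rᵢⱼ.
Pair separations: r₁₂ = 1.84 m, r₁₃ = 0.850 m, r₂₃ = 1.91 m.
U = (1.34×10⁻⁷) + (-1.64×10⁻⁷) + (-1.92×10⁻⁷) = -2.22×10⁻⁷ J.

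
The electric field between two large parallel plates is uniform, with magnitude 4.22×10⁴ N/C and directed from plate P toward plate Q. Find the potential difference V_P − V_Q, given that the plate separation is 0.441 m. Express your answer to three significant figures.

In a uniform field, potential decreases in the direction of E: ΔV = −E·d for a displacement d parallel to E.
Going from Q to P is a displacement of 0.441 m opposite to the field, so V_P − V_Q = +Ed = 1.86×10⁴ V.

1.86×10⁴ V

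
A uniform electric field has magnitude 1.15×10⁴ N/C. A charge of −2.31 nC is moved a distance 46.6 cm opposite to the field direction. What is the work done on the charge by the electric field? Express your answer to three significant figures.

The potential change for a displacement 46.6 cm opposite to the field direction is ΔV = +Ed = 5360 V.
W_field = −qΔV = 1.24×10⁻⁵ J.

1.24×10⁻⁵ J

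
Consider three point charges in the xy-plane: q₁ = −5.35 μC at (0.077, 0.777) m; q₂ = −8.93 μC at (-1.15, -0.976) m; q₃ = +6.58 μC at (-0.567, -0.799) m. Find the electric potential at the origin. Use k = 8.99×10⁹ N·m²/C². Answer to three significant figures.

The total potential is the scalar sum of each charge's contribution, V = Σ kqᵢ/rᵢ.
Distances from the field point to each charge: r₁ = 0.781 m, r₂ = 1.51 m, r₃ = 0.980 m.
V = k[(-5.35×10⁻⁶)/(0.781) + (-8.93×10⁻⁶)/(1.51) + (6.58×10⁻⁶)/(0.980)] = -5.44×10⁴ V.

-5.44×10⁴ V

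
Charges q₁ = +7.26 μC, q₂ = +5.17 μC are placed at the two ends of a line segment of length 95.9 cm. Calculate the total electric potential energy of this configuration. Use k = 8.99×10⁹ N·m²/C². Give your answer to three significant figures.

0.352 J

The assembly work is the sum of pairwise potential energies, U = Σ_{i<j} kqᵢqⱼ/rᵢⱼ.
The separation is r = 0.959 m.
U = (0.352) = 0.352 J.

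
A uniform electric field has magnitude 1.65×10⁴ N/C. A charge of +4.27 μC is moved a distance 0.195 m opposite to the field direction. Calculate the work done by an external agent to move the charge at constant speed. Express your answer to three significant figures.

The potential change for a displacement 0.195 m opposite to the field direction is ΔV = +Ed = 3220 V.
W_ext = qΔV = 0.0137 J.

0.0137 J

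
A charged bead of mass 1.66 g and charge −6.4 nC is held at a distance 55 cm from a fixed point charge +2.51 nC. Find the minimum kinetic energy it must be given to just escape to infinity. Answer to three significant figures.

To just escape, total mechanical energy must reach zero at infinity: ½mv²_min + U = 0, so ½mv²_min = −U = |kQq|/r.
|U| = |kQq|/r = (8.99×10⁹ N·m²/C²)(2.51×10⁻⁹)(6.40×10⁻⁹)/(0.550) = 2.63×10⁻⁷ J.

2.63×10⁻⁷ J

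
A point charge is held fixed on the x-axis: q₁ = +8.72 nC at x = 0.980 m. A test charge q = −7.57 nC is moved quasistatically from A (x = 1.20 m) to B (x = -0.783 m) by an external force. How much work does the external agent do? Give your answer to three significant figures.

For quasistatic motion the external work equals the change in potential energy: W_ext = qΔV = q(V_B − V_A).
At A: distance to the source charge is 0.220 m; V_A = kq₁/r = 356 V.
At B: distance to the source charge is 1.76 m; V_B = kq₁/r = 44.5 V.
ΔV = V_B − V_A = -312 V.
W_ext = qΔV = (-7.57×10⁻⁹ C)(-312 V) = 2.36×10⁻⁶ J.

2.36×10⁻⁶ J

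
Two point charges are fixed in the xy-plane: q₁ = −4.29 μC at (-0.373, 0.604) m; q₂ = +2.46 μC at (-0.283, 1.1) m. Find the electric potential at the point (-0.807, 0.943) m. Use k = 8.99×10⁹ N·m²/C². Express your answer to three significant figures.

The total potential is the scalar sum of each charge's contribution, V = Σ kqᵢ/rᵢ.
Distances from the field point to each charge: r₁ = 0.551 m, r₂ = 0.547 m.
V = k[(-4.29×10⁻⁶)/(0.551) + (2.46×10⁻⁶)/(0.547)] = -2.96×10⁴ V.

-2.96×10⁴ V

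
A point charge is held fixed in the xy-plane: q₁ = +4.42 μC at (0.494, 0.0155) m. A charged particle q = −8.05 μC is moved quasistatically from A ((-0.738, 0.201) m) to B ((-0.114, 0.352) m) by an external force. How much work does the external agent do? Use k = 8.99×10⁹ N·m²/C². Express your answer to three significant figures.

-0.204 J

For quasistatic motion the external work equals the change in potential energy: W_ext = qΔV = q(V_B − V_A).
At A: distance to the source charge is 1.25 m; V_A = kq₁/r = 3.19×10⁴ V.
At B: distance to the source charge is 0.695 m; V_B = kq₁/r = 5.72×10⁴ V.
ΔV = V_B − V_A = 2.53×10⁴ V.
W_ext = qΔV = (-8.05×10⁻⁶ C)(2.53×10⁴ V) = -0.204 J.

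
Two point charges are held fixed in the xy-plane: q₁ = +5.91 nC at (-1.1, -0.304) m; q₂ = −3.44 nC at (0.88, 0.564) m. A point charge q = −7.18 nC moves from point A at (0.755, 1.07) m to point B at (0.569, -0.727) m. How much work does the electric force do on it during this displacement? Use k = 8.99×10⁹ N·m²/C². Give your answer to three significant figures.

3.15×10⁻⁷ J

The work done by the electric force is W_field = −ΔU = −q(V_B − V_A) = q(V_A − V_B).
At A: distances to the source charges are 2.31 m, 0.521 m; V_A = Σ kqᵢ/rᵢ = -36.3 V.
At B: distances to the source charges are 1.72 m, 1.33 m; V_B = Σ kqᵢ/rᵢ = 7.57 V.
ΔV = V_B − V_A = 43.9 V.
W_field = −qΔV = −(-7.18×10⁻⁹ C)(43.9 V) = 3.15×10⁻⁷ J.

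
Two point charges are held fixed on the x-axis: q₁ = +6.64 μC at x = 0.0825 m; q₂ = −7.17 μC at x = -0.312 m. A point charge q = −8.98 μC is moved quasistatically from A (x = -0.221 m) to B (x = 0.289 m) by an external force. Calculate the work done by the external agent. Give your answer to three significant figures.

-6.23 J

For quasistatic motion the external work equals the change in potential energy: W_ext = qΔV = q(V_B − V_A).
At A: distances to the source charges are 0.303 m, 0.0910 m; V_A = Σ kqᵢ/rᵢ = -5.12×10⁵ V.
At B: distances to the source charges are 0.206 m, 0.601 m; V_B = Σ kqᵢ/rᵢ = 1.82×10⁵ V.
ΔV = V_B − V_A = 6.93×10⁵ V.
W_ext = qΔV = (-8.98×10⁻⁶ C)(6.93×10⁵ V) = -6.23 J.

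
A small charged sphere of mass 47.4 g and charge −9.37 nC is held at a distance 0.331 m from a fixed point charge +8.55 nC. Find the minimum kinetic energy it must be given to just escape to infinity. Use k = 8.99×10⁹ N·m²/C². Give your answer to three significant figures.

To just escape, total mechanical energy must reach zero at infinity: ½mv²_min + U = 0, so ½mv²_min = −U = |kQq|/r.
|U| = |kQq|/r = (8.99×10⁹ N·m²/C²)(8.55×10⁻⁹)(9.37×10⁻⁹)/(0.331) = 2.18×10⁻⁶ J.

2.18×10⁻⁶ J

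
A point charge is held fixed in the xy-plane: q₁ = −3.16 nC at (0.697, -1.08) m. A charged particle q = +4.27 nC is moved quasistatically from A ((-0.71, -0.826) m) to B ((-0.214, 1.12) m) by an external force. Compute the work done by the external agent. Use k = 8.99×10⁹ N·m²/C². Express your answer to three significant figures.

For quasistatic motion the external work equals the change in potential energy: W_ext = qΔV = q(V_B − V_A).
At A: distance to the source charge is 1.43 m; V_A = kq₁/r = -19.9 V.
At B: distance to the source charge is 2.38 m; V_B = kq₁/r = -11.9 V.
ΔV = V_B − V_A = 7.94 V.
W_ext = qΔV = (4.27×10⁻⁹ C)(7.94 V) = 3.39×10⁻⁸ J.

3.39×10⁻⁸ J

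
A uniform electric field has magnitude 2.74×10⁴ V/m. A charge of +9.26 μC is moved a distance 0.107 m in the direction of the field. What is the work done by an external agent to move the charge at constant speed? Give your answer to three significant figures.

-0.0271 J

The potential change for a displacement 0.107 m in the direction of the field is ΔV = −Ed = -2930 V.
W_ext = qΔV = -0.0271 J.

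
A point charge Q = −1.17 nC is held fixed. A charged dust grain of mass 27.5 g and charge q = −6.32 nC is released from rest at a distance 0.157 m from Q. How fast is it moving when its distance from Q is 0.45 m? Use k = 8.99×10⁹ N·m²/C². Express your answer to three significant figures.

Only the electrostatic force acts, so mechanical energy is conserved: ½mv² = U₁ − U₂ = kQq(1/r₁ − 1/r₂).
U₁ − U₂ = (8.99×10⁹ N·m²/C²)(-1.17×10⁻⁹ C)(-6.32×10⁻⁹ C)(1/0.157 − 1/0.450) = 2.76×10⁻⁷ J.
v = √(2·2.76×10⁻⁷/0.0275) = 4.48×10⁻³ m/s.

4.48×10⁻³ m/s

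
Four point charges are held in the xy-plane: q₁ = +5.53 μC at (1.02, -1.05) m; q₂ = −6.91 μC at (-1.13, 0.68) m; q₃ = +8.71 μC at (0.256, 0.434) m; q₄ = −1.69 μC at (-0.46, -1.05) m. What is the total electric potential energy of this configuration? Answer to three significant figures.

The work to assemble the configuration equals its total potential energy, U = Σ kqᵢqⱼ/rᵢⱼ over all pairs.
Pair separations: r₁₂ = 2.76 m, r₁₃ = 1.67 m, r₁₄ = 1.48 m, r₂₃ = 1.41 m, r₂₄ = 1.86 m, r₃₄ = 1.65 m.
Summing all 6 pair terms gives U = -0.330 J.

-0.330 J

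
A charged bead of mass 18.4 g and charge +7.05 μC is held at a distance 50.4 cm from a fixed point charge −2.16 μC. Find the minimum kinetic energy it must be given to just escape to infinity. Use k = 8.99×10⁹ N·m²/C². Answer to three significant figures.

0.272 J

To just escape, total mechanical energy must reach zero at infinity: ½mv²_min + U = 0, so ½mv²_min = −U = |kQq|/r.
|U| = |kQq|/r = (8.99×10⁹ N·m²/C²)(2.16×10⁻⁶)(7.05×10⁻⁶)/(0.504) = 0.272 J.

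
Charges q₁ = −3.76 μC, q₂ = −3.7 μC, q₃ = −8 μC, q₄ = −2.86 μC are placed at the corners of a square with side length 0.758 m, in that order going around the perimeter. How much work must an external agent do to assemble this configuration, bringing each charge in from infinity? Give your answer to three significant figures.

The assembly work is the sum of pairwise potential energies, U = Σ_{i<j} kqᵢqⱼ/rᵢⱼ.
The four side pairs have separation 0.758 m and the two diagonal pairs 1.07 m.
Summing all 6 pair terms gives U = 1.26 J.

1.26 J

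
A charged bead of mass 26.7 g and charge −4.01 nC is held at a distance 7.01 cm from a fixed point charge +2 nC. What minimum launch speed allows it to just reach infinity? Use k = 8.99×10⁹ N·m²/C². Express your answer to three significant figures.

To just escape, total mechanical energy must reach zero at infinity: ½mv²_min + U = 0, so ½mv²_min = −U = |kQq|/r.
|U| = |kQq|/r = (8.99×10⁹ N·m²/C²)(2.00×10⁻⁹)(4.01×10⁻⁹)/(0.0701) = 1.03×10⁻⁶ J.
v_min = √(2|U|/m) = √(2·1.03×10⁻⁶/0.0267) = 8.78×10⁻³ m/s.

8.78×10⁻³ m/s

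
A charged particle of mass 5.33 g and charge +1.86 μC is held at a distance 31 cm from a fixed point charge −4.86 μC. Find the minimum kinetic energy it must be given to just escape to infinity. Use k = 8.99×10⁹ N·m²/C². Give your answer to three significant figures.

0.262 J

To just escape, total mechanical energy must reach zero at infinity: ½mv²_min + U = 0, so ½mv²_min = −U = |kQq|/r.
|U| = |kQq|/r = (8.99×10⁹ N·m²/C²)(4.86×10⁻⁶)(1.86×10⁻⁶)/(0.310) = 0.262 J.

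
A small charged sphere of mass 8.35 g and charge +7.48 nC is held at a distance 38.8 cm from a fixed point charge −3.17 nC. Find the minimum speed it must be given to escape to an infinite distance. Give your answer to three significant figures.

To just escape, total mechanical energy must reach zero at infinity: ½mv²_min + U = 0, so ½mv²_min = −U = |kQq|/r.
|U| = |kQq|/r = (8.99×10⁹ N·m²/C²)(3.17×10⁻⁹)(7.48×10⁻⁹)/(0.388) = 5.49×10⁻⁷ J.
v_min = √(2|U|/m) = √(2·5.49×10⁻⁷/8.35×10⁻³) = 0.0115 m/s.

0.0115 m/s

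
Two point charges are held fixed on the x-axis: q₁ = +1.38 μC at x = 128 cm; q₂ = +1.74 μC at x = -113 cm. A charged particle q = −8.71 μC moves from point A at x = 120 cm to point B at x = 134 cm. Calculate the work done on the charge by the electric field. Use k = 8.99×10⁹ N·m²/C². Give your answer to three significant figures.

0.447 J

The work done by the electric force is W_field = −ΔU = −q(V_B − V_A) = q(V_A − V_B).
At A: distances to the source charges are 0.0800 m, 2.33 m; V_A = Σ kqᵢ/rᵢ = 1.62×10⁵ V.
At B: distances to the source charges are 0.0600 m, 2.47 m; V_B = Σ kqᵢ/rᵢ = 2.13×10⁵ V.
ΔV = V_B − V_A = 5.13×10⁴ V.
W_field = −qΔV = −(-8.71×10⁻⁶ C)(5.13×10⁴ V) = 0.447 J.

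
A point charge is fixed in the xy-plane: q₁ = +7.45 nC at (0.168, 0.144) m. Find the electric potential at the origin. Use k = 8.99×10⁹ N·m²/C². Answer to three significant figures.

The total potential is the scalar sum of each charge's contribution, V = Σ kqᵢ/rᵢ.
Distances from the field point to each charge: r₁ = 0.221 m.
V = k[(7.45×10⁻⁹)/(0.221)] = 303 V.

303 V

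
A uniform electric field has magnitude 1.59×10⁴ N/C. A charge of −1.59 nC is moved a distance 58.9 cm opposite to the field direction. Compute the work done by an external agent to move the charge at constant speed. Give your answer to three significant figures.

-1.49×10⁻⁵ J

The potential change for a displacement 58.9 cm opposite to the field direction is ΔV = +Ed = 9370 V.
W_ext = qΔV = -1.49×10⁻⁵ J.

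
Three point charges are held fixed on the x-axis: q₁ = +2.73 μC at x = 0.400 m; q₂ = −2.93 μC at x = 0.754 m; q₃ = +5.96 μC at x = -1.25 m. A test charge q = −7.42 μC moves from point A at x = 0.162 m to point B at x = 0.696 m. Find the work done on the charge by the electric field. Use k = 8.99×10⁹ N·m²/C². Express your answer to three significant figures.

The work done by the electric force is W_field = −ΔU = −q(V_B − V_A) = q(V_A − V_B).
At A: distances to the source charges are 0.238 m, 0.592 m, 1.41 m; V_A = Σ kqᵢ/rᵢ = 9.66×10⁴ V.
At B: distances to the source charges are 0.296 m, 0.0580 m, 1.95 m; V_B = Σ kqᵢ/rᵢ = -3.44×10⁵ V.
ΔV = V_B − V_A = -4.40×10⁵ V.
W_field = −qΔV = −(-7.42×10⁻⁶ C)(-4.40×10⁵ V) = -3.27 J.

-3.27 J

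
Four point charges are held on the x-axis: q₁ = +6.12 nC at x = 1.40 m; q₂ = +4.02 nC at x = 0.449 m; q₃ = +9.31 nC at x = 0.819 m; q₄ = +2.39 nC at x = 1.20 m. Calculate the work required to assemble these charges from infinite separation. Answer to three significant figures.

The work to assemble the configuration equals its total potential energy, U = Σ kqᵢqⱼ/rᵢⱼ over all pairs.
Pair separations: r₁₂ = 0.951 m, r₁₃ = 0.581 m, r₁₄ = 0.200 m, r₂₃ = 0.370 m, r₂₄ = 0.751 m, r₃₄ = 0.381 m.
Summing all 6 pair terms gives U = 3.32×10⁻⁶ J.

3.32×10⁻⁶ J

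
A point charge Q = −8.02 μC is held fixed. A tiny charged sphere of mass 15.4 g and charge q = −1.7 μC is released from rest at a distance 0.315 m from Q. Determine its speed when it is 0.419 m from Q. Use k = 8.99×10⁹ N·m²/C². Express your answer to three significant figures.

3.54 m/s

Only the electrostatic force acts, so mechanical energy is conserved: ½mv² = U₁ − U₂ = kQq(1/r₁ − 1/r₂).
U₁ − U₂ = (8.99×10⁹ N·m²/C²)(-8.02×10⁻⁶ C)(-1.70×10⁻⁶ C)(1/0.315 − 1/0.419) = 0.0966 J.
v = √(2·0.0966/0.0154) = 3.54 m/s.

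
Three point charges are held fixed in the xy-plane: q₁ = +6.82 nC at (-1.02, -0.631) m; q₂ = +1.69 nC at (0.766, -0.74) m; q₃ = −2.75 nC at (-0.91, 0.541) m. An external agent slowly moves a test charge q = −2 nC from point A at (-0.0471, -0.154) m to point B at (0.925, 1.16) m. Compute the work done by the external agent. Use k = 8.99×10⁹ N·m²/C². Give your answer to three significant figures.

6.21×10⁻⁸ J

For quasistatic motion the external work equals the change in potential energy: W_ext = qΔV = q(V_B − V_A).
At A: distances to the source charges are 1.08 m, 1.00 m, 1.11 m; V_A = Σ kqᵢ/rᵢ = 49.4 V.
At B: distances to the source charges are 2.64 m, 1.91 m, 1.94 m; V_B = Σ kqᵢ/rᵢ = 18.4 V.
ΔV = V_B − V_A = -31.0 V.
W_ext = qΔV = (-2.00×10⁻⁹ C)(-31.0 V) = 6.21×10⁻⁸ J.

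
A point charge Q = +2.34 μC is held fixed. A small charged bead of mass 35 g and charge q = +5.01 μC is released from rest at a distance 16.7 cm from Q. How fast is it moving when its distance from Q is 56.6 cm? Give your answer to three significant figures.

5.04 m/s

Only the electrostatic force acts, so mechanical energy is conserved: ½mv² = U₁ − U₂ = kQq(1/r₁ − 1/r₂).
U₁ − U₂ = (8.99×10⁹ N·m²/C²)(2.34×10⁻⁶ C)(5.01×10⁻⁶ C)(1/0.167 − 1/0.566) = 0.445 J.
v = √(2·0.445/0.0350) = 5.04 m/s.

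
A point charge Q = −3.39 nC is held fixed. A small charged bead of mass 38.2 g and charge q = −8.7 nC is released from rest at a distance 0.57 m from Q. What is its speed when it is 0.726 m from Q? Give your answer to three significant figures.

Only the electrostatic force acts, so mechanical energy is conserved: ½mv² = U₁ − U₂ = kQq(1/r₁ − 1/r₂).
U₁ − U₂ = (8.99×10⁹ N·m²/C²)(-3.39×10⁻⁹ C)(-8.70×10⁻⁹ C)(1/0.570 − 1/0.726) = 1.00×10⁻⁷ J.
v = √(2·1.00×10⁻⁷/0.0382) = 2.29×10⁻³ m/s.

2.29×10⁻³ m/s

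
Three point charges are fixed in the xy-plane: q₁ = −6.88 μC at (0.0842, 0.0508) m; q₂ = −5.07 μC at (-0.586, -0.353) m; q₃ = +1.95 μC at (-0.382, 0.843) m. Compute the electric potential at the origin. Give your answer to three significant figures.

-6.77×10⁵ V

Electric potential is a scalar, so the contributions from each charge add algebraically: V = Σ kqᵢ/rᵢ.
Distances from the field point to each charge: r₁ = 0.0983 m, r₂ = 0.684 m, r₃ = 0.926 m.
V = k[(-6.88×10⁻⁶)/(0.0983) + (-5.07×10⁻⁶)/(0.684) + (1.95×10⁻⁶)/(0.926)] = -6.77×10⁵ V.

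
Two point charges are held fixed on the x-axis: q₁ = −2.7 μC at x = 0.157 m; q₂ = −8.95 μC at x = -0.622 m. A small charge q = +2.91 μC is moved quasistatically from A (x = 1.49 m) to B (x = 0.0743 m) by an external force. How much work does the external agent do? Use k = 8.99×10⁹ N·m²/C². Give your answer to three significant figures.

-1.03 J

For quasistatic motion the external work equals the change in potential energy: W_ext = qΔV = q(V_B − V_A).
At A: distances to the source charges are 1.33 m, 2.11 m; V_A = Σ kqᵢ/rᵢ = -5.63×10⁴ V.
At B: distances to the source charges are 0.0827 m, 0.696 m; V_B = Σ kqᵢ/rᵢ = -4.09×10⁵ V.
ΔV = V_B − V_A = -3.53×10⁵ V.
W_ext = qΔV = (2.91×10⁻⁶ C)(-3.53×10⁵ V) = -1.03 J.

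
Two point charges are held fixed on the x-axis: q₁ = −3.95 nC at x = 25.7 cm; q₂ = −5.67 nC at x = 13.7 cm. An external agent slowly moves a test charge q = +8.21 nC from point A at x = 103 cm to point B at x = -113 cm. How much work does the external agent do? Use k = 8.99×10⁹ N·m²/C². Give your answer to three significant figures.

3.05×10⁻⁷ J

For quasistatic motion the external work equals the change in potential energy: W_ext = qΔV = q(V_B − V_A).
At A: distances to the source charges are 0.773 m, 0.893 m; V_A = Σ kqᵢ/rᵢ = -103 V.
At B: distances to the source charges are 1.39 m, 1.27 m; V_B = Σ kqᵢ/rᵢ = -65.8 V.
ΔV = V_B − V_A = 37.2 V.
W_ext = qΔV = (8.21×10⁻⁹ C)(37.2 V) = 3.05×10⁻⁷ J.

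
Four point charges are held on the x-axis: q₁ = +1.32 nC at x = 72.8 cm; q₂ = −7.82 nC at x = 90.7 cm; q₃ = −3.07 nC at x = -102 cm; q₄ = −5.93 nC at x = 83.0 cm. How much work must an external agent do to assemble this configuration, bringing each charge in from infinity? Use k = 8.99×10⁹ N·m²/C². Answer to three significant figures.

4.39×10⁻⁶ J

The work to assemble the configuration equals its total potential energy, U = Σ kqᵢqⱼ/rᵢⱼ over all pairs.
Pair separations: r₁₂ = 0.179 m, r₁₃ = 1.75 m, r₁₄ = 0.102 m, r₂₃ = 1.93 m, r₂₄ = 0.0770 m, r₃₄ = 1.85 m.
Summing all 6 pair terms gives U = 4.39×10⁻⁶ J.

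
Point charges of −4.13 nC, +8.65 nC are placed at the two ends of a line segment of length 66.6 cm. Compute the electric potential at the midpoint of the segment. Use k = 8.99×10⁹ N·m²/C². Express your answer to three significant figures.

Electric potential is a scalar, so the contributions from each charge add algebraically: V = Σ kqᵢ/rᵢ.
Each charge is 0.333 m from the midpoint.
V = k[(-4.13×10⁻⁹)/(0.333) + (8.65×10⁻⁹)/(0.333)] = 122 V.

122 V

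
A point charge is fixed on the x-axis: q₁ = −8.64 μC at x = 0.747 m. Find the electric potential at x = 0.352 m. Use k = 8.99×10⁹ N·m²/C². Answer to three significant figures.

-1.97×10⁵ V

The total potential is the scalar sum of each charge's contribution, V = Σ kqᵢ/rᵢ.
V = k[(-8.64×10⁻⁶)/(0.395)] = -1.97×10⁵ V.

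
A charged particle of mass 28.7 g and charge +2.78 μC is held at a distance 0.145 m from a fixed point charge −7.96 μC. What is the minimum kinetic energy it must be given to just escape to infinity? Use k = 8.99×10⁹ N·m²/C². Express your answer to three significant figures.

To just escape, total mechanical energy must reach zero at infinity: ½mv²_min + U = 0, so ½mv²_min = −U = |kQq|/r.
|U| = |kQq|/r = (8.99×10⁹ N·m²/C²)(7.96×10⁻⁶)(2.78×10⁻⁶)/(0.145) = 1.37 J.

1.37 J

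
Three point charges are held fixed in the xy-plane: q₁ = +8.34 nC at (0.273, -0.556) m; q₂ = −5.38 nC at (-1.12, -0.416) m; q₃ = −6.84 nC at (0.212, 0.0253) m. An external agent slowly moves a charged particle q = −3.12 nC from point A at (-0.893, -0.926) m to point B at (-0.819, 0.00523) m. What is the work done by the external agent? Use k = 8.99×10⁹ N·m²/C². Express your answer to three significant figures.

7.63×10⁻⁸ J

For quasistatic motion the external work equals the change in potential energy: W_ext = qΔV = q(V_B − V_A).
At A: distances to the source charges are 1.22 m, 0.558 m, 1.46 m; V_A = Σ kqᵢ/rᵢ = -67.5 V.
At B: distances to the source charges are 1.23 m, 0.518 m, 1.03 m; V_B = Σ kqᵢ/rᵢ = -92.0 V.
ΔV = V_B − V_A = -24.5 V.
W_ext = qΔV = (-3.12×10⁻⁹ C)(-24.5 V) = 7.63×10⁻⁸ J.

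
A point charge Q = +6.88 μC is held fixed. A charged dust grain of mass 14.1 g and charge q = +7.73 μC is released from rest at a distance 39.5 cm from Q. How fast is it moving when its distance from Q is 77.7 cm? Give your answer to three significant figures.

9.19 m/s

Only the electrostatic force acts, so mechanical energy is conserved: ½mv² = U₁ − U₂ = kQq(1/r₁ − 1/r₂).
U₁ − U₂ = (8.99×10⁹ N·m²/C²)(6.88×10⁻⁶ C)(7.73×10⁻⁶ C)(1/0.395 − 1/0.777) = 0.595 J.
v = √(2·0.595/0.0141) = 9.19 m/s.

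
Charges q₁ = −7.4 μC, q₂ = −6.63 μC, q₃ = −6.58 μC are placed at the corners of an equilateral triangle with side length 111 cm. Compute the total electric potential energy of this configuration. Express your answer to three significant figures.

1.15 J

The assembly work is the sum of pairwise potential energies, U = Σ_{i<j} kqᵢqⱼ/rᵢⱼ.
All three pair separations equal the side length, 1.11 m.
U = (0.397) + (0.394) + (0.353) = 1.15 J.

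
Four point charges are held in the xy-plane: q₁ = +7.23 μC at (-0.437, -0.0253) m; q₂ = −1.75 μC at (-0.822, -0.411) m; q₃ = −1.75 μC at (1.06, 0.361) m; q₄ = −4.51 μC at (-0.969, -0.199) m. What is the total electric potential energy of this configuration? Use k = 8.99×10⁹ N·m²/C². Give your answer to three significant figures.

The work to assemble the configuration equals its total potential energy, U = Σ kqᵢqⱼ/rᵢⱼ over all pairs.
Pair separations: r₁₂ = 0.545 m, r₁₃ = 1.55 m, r₁₄ = 0.560 m, r₂₃ = 2.03 m, r₂₄ = 0.258 m, r₃₄ = 2.10 m.
Summing all 6 pair terms gives U = -0.484 J.

-0.484 J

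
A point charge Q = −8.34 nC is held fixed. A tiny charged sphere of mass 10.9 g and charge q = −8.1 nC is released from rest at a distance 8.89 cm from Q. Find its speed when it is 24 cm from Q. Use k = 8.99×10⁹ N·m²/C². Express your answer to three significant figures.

0.0281 m/s

Only the electrostatic force acts, so mechanical energy is conserved: ½mv² = U₁ − U₂ = kQq(1/r₁ − 1/r₂).
U₁ − U₂ = (8.99×10⁹ N·m²/C²)(-8.34×10⁻⁹ C)(-8.10×10⁻⁹ C)(1/0.0889 − 1/0.240) = 4.30×10⁻⁶ J.
v = √(2·4.30×10⁻⁶/0.0109) = 0.0281 m/s.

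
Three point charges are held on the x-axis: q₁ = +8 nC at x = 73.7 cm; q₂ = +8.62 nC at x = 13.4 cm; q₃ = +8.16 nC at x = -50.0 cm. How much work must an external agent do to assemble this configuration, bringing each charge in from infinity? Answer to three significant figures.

2.50×10⁻⁶ J

The work to assemble the configuration equals its total potential energy, U = Σ kqᵢqⱼ/rᵢⱼ over all pairs.
Pair separations: r₁₂ = 0.603 m, r₁₃ = 1.24 m, r₂₃ = 0.634 m.
U = (1.03×10⁻⁶) + (4.74×10⁻⁷) + (9.97×10⁻⁷) = 2.50×10⁻⁶ J.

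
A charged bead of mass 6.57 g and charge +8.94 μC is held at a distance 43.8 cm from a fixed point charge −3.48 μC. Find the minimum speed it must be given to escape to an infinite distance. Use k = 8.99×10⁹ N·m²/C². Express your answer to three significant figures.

To just escape, total mechanical energy must reach zero at infinity: ½mv²_min + U = 0, so ½mv²_min = −U = |kQq|/r.
|U| = |kQq|/r = (8.99×10⁹ N·m²/C²)(3.48×10⁻⁶)(8.94×10⁻⁶)/(0.438) = 0.639 J.
v_min = √(2|U|/m) = √(2·0.639/6.57×10⁻³) = 13.9 m/s.

13.9 m/s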